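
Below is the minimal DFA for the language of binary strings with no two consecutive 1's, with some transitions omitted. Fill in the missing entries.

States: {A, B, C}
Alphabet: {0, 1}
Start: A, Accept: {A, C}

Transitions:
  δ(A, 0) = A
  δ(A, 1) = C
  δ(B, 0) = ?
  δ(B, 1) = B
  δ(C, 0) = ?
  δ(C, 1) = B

From the language and accept set, identify what each state tracks — A: last symbol not 1 (ok); B: saw 11 (dead); C: last symbol 1 (ok).
Each missing δ(q, a) is the state matching the new tracked value after reading a.
δ(B, 0) = B; δ(C, 0) = A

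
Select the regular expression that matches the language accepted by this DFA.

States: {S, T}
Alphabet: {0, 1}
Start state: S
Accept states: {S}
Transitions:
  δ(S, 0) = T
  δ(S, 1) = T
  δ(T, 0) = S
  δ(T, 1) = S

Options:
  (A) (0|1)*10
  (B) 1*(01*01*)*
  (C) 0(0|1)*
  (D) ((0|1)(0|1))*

Check each option against the DFA on short strings; one disagreement eliminates an option:
  (A) (0|1)*10: on ε the DFA stays in S and accepts (S ∈ Accept), but the regex does not match it → eliminate
  (B) 1*(01*01*)*: on '1' the DFA goes S → T and rejects (T ∉ Accept), but the regex matches it → eliminate
  (C) 0(0|1)*: on ε the DFA stays in S and accepts (S ∈ Accept), but the regex does not match it → eliminate
  (D) ((0|1)(0|1))*: agrees with the DFA on every string of length ≤ 6
Only (D) is consistent with the DFA.
(D) ((0|1)(0|1))*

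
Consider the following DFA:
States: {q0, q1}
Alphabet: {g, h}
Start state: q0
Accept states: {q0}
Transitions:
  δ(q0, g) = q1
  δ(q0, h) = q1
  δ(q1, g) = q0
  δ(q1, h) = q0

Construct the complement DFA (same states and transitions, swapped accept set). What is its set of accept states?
Complement accept states = All states \ Original accept states
= {q0, q1} \ {q0}
{q1}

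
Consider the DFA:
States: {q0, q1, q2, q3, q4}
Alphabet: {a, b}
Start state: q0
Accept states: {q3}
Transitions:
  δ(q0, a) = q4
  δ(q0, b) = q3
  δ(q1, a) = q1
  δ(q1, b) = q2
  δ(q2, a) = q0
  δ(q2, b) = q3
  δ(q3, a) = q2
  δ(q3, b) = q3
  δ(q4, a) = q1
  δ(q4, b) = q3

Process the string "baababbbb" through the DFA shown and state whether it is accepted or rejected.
Processing string "baababbbb":
  q0 --b--> q3
  q3 --a--> q2
  q2 --a--> q0
  q0 --b--> q3
  q3 --a--> q2
  q2 --b--> q3
  q3 --b--> q3
  q3 --b--> q3
  q3 --b--> q3
Final state: q3
Accept states: {q3}
Yes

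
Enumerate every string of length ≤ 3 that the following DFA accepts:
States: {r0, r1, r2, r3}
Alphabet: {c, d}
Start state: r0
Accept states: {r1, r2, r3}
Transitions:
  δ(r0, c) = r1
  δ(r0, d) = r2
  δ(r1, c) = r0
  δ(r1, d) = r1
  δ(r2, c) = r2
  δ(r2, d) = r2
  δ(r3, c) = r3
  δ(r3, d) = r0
c, d, cd, dc, dd, ccc, ccd, cdd, dcc, dcd, ddc, ddd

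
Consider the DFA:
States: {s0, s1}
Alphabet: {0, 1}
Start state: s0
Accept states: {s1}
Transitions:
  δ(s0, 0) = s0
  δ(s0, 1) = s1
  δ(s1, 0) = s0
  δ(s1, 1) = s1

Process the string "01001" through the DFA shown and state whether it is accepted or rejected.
Processing string "01001":
  s0 --0--> s0
  s0 --1--> s1
  s1 --0--> s0
  s0 --0--> s0
  s0 --1--> s1
Final state: s1
Accept states: {s1}
Yes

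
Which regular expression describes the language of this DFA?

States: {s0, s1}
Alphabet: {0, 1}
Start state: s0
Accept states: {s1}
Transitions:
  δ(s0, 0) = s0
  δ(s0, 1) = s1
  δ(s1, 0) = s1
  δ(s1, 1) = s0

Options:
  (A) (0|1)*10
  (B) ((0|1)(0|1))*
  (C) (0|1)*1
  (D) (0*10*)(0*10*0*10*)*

Check each option against the DFA on short strings; one disagreement eliminates an option:
  (A) (0|1)*10: on '1' the DFA goes s0 → s1 and accepts (s1 ∈ Accept), but the regex does not match it → eliminate
  (B) ((0|1)(0|1))*: on ε the DFA stays in s0 and rejects (s0 ∉ Accept), but the regex matches it → eliminate
  (C) (0|1)*1: on '10' the DFA goes s0 → s1 → s1 and accepts (s1 ∈ Accept), but the regex does not match it → eliminate
  (D) (0*10*)(0*10*0*10*)*: agrees with the DFA on every string of length ≤ 6
Only (D) is consistent with the DFA.
(D) (0*10*)(0*10*0*10*)*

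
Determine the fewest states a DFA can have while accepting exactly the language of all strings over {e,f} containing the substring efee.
By Myhill–Nerode, count the distinguishable equivalence classes: 5 classes — one per longest suffix of the input that is a prefix of 'efee' (lengths 0 through 3), plus an absorbing 'already seen efee' class.
5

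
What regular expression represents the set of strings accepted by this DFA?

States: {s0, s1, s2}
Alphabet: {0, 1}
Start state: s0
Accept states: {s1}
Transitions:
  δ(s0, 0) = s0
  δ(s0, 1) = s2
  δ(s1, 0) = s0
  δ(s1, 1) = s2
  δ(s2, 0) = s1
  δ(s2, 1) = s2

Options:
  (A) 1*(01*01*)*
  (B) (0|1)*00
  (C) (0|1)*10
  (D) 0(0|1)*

Check each option against the DFA on short strings; one disagreement eliminates an option:
  (A) 1*(01*01*)*: on ε the DFA stays in s0 and rejects (s0 ∉ Accept), but the regex matches it → eliminate
  (B) (0|1)*00: on '00' the DFA goes s0 → s0 → s0 and rejects (s0 ∉ Accept), but the regex matches it → eliminate
  (C) (0|1)*10: agrees with the DFA on every string of length ≤ 6
  (D) 0(0|1)*: on '0' the DFA goes s0 → s0 and rejects (s0 ∉ Accept), but the regex matches it → eliminate
Only (C) is consistent with the DFA.
(C) (0|1)*10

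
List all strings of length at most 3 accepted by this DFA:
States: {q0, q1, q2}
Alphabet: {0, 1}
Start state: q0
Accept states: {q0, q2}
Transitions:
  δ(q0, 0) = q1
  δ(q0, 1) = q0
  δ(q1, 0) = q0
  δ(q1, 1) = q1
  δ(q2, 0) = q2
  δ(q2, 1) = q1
ε, 1, 00, 11, 001, 010, 100, 111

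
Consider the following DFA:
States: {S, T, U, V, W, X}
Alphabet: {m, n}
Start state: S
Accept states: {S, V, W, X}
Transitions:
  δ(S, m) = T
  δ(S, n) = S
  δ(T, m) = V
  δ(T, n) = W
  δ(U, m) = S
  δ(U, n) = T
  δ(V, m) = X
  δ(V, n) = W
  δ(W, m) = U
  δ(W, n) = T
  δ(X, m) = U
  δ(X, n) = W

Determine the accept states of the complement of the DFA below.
Complement accept states = All states \ Original accept states
= {S, T, U, V, W, X} \ {S, V, W, X}
{T, U}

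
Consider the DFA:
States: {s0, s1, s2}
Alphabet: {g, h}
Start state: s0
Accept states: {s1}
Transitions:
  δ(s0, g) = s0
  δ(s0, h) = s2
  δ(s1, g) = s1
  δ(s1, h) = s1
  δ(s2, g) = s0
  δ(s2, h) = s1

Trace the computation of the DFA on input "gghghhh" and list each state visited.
read 'g': s0 → s0
  read 'g': s0 → s0
  read 'h': s0 → s2
  read 'g': s2 → s0
  read 'h': s0 → s2
  read 'h': s2 → s1
  read 'h': s1 → s1
s0 -> s0 -> s0 -> s2 -> s0 -> s2 -> s1 -> s1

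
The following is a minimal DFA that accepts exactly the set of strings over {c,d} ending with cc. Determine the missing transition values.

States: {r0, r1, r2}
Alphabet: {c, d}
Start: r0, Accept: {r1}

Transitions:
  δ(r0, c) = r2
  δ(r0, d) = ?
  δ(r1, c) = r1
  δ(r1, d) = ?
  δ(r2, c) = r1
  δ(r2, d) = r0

From the language and accept set, identify what each state tracks — r0: last symbol not c; r1: two trailing c's; r2: one trailing c.
Each missing δ(q, a) is the state matching the new tracked value after reading a.
δ(r0, d) = r0; δ(r1, d) = r0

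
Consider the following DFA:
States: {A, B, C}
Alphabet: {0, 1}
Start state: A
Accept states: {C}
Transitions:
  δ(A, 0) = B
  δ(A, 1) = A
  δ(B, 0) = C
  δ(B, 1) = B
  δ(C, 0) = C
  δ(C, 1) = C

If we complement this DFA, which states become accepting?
Complement accept states = All states \ Original accept states
= {A, B, C} \ {C}
{A, B}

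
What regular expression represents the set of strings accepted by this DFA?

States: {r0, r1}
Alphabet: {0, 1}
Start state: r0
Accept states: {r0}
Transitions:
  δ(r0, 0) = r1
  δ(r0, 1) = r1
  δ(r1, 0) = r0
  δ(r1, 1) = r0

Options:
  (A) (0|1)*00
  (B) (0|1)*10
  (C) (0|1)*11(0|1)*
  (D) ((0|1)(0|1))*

Check each option against the DFA on short strings; one disagreement eliminates an option:
  (A) (0|1)*00: on ε the DFA stays in r0 and accepts (r0 ∈ Accept), but the regex does not match it → eliminate
  (B) (0|1)*10: on ε the DFA stays in r0 and accepts (r0 ∈ Accept), but the regex does not match it → eliminate
  (C) (0|1)*11(0|1)*: on ε the DFA stays in r0 and accepts (r0 ∈ Accept), but the regex does not match it → eliminate
  (D) ((0|1)(0|1))*: agrees with the DFA on every string of length ≤ 6
Only (D) is consistent with the DFA.
(D) ((0|1)(0|1))*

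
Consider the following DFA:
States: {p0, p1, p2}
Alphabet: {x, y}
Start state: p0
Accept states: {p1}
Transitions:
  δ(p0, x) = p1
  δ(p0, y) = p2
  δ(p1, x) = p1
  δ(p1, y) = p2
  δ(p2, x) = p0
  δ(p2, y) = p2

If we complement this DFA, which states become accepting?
Complement accept states = All states \ Original accept states
= {p0, p1, p2} \ {p1}
{p0, p2}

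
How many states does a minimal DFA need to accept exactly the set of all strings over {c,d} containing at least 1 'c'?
By Myhill–Nerode, count the distinguishable equivalence classes: 2 classes — having seen 0, or ≥1 copies of 'c'; any two classes i < j (j ≤ 1) are distinguished by the string c^(1−j), which takes class j to 1 copy (accepted) but leaves class i below 1 (rejected).
2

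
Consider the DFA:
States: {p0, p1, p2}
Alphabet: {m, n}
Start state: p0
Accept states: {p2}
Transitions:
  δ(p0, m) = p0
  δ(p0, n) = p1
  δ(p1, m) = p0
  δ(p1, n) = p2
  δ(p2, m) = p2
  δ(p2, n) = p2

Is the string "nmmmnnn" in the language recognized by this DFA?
Processing string "nmmmnnn":
  p0 --n--> p1
  p1 --m--> p0
  p0 --m--> p0
  p0 --m--> p0
  p0 --n--> p1
  p1 --n--> p2
  p2 --n--> p2
Final state: p2
Accept states: {p2}
Yes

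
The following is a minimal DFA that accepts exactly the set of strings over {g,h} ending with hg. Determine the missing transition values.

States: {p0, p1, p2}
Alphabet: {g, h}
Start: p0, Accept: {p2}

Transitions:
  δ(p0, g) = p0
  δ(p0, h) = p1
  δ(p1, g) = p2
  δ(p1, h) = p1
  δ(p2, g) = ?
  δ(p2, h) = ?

From the language and accept set, identify what each state tracks — p0: no suffix match; p1: one trailing h; p2: suffix is hg.
Each missing δ(q, a) is the state matching the new tracked value after reading a.
δ(p2, g) = p0; δ(p2, h) = p1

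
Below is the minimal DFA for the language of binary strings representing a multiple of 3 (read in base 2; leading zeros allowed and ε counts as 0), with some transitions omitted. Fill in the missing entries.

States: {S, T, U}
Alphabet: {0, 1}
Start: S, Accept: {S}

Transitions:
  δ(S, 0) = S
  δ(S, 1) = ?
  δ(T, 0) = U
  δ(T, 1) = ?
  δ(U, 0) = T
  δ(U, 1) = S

From the language and accept set, identify what each state tracks — S: value ≡ 0 (mod 3); T: value ≡ 2 (mod 3); U: value ≡ 1 (mod 3).
Each missing δ(q, a) is the state matching the new tracked value after reading a.
δ(S, 1) = U; δ(T, 1) = T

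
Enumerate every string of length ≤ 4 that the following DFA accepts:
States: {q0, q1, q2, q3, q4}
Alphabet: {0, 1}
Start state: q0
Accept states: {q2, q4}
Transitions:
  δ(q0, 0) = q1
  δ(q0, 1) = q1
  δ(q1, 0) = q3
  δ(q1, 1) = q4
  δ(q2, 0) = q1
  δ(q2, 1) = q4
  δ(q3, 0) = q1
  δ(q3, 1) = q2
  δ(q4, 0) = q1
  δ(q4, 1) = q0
01, 11, 001, 101, 0001, 0011, 0101, 1001, 1011, 1101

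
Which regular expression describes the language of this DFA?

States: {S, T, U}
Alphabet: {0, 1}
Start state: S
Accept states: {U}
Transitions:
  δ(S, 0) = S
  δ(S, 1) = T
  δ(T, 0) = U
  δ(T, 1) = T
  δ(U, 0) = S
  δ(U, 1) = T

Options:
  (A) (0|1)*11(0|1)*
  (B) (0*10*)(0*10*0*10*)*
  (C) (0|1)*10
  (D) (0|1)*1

Check each option against the DFA on short strings; one disagreement eliminates an option:
  (A) (0|1)*11(0|1)*: on '10' the DFA goes S → T → U and accepts (U ∈ Accept), but the regex does not match it → eliminate
  (B) (0*10*)(0*10*0*10*)*: on '1' the DFA goes S → T and rejects (T ∉ Accept), but the regex matches it → eliminate
  (C) (0|1)*10: agrees with the DFA on every string of length ≤ 6
  (D) (0|1)*1: on '1' the DFA goes S → T and rejects (T ∉ Accept), but the regex matches it → eliminate
Only (C) is consistent with the DFA.
(C) (0|1)*10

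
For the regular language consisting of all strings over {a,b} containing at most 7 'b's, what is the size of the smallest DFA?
By Myhill–Nerode, count the distinguishable equivalence classes: 9 classes — having seen 0, 1, …, 7, or >7 copies of 'b'; counts 0 through 7 are accepting and >7 is dead.
9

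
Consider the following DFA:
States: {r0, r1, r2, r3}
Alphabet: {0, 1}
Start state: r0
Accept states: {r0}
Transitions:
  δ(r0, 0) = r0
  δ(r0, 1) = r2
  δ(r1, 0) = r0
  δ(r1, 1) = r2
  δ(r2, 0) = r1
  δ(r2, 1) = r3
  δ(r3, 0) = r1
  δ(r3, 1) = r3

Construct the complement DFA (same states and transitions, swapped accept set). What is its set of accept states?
Complement accept states = All states \ Original accept states
= {r0, r1, r2, r3} \ {r0}
{r1, r2, r3}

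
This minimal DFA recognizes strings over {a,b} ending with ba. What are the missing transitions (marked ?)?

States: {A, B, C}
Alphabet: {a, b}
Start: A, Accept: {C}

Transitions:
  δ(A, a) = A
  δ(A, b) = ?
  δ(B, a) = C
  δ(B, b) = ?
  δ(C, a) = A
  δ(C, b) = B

From the language and accept set, identify what each state tracks — A: no suffix match; B: one trailing b; C: suffix is ba.
Each missing δ(q, a) is the state matching the new tracked value after reading a.
δ(A, b) = B; δ(B, b) = B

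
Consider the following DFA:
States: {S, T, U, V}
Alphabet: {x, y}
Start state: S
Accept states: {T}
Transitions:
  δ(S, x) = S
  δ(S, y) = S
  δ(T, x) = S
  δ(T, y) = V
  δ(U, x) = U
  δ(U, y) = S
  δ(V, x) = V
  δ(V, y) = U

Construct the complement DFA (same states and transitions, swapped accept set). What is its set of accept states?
Complement accept states = All states \ Original accept states
= {S, T, U, V} \ {T}
{S, U, V}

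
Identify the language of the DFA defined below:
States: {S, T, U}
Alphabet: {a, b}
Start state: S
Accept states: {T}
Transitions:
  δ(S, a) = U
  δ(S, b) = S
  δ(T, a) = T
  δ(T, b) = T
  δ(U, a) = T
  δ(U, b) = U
Testing a few strings:
  'baba' → accept
  'aaab' → accept
  'ba' → reject
  'a' → reject
State roles: S=zero a's seen; T=≥ two a's seen; U=one a seen
All strings over {a,b} containing at least two a's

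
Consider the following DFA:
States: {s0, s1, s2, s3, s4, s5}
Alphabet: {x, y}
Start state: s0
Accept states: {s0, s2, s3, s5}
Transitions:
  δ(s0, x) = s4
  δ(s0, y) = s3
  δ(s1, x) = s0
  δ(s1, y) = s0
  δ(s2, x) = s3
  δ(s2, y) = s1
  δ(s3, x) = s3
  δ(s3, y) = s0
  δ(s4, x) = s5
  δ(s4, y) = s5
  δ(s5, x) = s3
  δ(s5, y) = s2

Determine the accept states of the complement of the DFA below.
Complement accept states = All states \ Original accept states
= {s0, s1, s2, s3, s4, s5} \ {s0, s2, s3, s5}
{s1, s4}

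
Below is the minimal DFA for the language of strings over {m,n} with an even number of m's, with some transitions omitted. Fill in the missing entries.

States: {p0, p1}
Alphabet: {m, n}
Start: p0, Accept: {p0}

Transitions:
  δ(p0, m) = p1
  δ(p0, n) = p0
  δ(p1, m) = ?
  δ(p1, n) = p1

From the language and accept set, identify what each state tracks — p0: even number of m's so far; p1: odd number of m's so far.
Each missing δ(q, a) is the state matching the new tracked value after reading a.
δ(p1, m) = p0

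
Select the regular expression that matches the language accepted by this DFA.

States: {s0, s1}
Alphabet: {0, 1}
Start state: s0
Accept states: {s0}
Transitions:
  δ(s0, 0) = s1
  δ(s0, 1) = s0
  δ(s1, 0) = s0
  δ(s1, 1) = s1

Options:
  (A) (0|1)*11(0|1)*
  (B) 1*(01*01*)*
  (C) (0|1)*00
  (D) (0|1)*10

Check each option against the DFA on short strings; one disagreement eliminates an option:
  (A) (0|1)*11(0|1)*: on ε the DFA stays in s0 and accepts (s0 ∈ Accept), but the regex does not match it → eliminate
  (B) 1*(01*01*)*: agrees with the DFA on every string of length ≤ 6
  (C) (0|1)*00: on ε the DFA stays in s0 and accepts (s0 ∈ Accept), but the regex does not match it → eliminate
  (D) (0|1)*10: on ε the DFA stays in s0 and accepts (s0 ∈ Accept), but the regex does not match it → eliminate
Only (B) is consistent with the DFA.
(B) 1*(01*01*)*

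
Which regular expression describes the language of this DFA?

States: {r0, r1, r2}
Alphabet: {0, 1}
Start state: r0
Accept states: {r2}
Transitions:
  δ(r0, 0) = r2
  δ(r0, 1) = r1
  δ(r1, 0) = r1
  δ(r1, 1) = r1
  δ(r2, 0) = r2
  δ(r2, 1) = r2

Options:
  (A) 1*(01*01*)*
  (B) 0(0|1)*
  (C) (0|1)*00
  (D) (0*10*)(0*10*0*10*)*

Check each option against the DFA on short strings; one disagreement eliminates an option:
  (A) 1*(01*01*)*: on ε the DFA stays in r0 and rejects (r0 ∉ Accept), but the regex matches it → eliminate
  (B) 0(0|1)*: agrees with the DFA on every string of length ≤ 6
  (C) (0|1)*00: on '0' the DFA goes r0 → r2 and accepts (r2 ∈ Accept), but the regex does not match it → eliminate
  (D) (0*10*)(0*10*0*10*)*: on '0' the DFA goes r0 → r2 and accepts (r2 ∈ Accept), but the regex does not match it → eliminate
Only (B) is consistent with the DFA.
(B) 0(0|1)*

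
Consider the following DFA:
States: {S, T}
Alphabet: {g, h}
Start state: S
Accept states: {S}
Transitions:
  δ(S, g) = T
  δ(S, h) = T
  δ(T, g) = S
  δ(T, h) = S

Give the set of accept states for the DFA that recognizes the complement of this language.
Complement accept states = All states \ Original accept states
= {S, T} \ {S}
{T}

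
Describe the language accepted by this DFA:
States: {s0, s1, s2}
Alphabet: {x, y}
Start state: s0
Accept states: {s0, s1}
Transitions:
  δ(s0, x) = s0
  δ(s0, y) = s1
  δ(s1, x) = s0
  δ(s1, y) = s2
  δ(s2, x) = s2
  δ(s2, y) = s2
Testing a few strings:
  'xxy' → accept
  'x' → accept
  'xx' → accept
  'y' → accept
State roles: s0=last symbol not y (ok); s1=last symbol y (ok); s2=saw yy (dead)
All strings over {x,y} with no two consecutive y's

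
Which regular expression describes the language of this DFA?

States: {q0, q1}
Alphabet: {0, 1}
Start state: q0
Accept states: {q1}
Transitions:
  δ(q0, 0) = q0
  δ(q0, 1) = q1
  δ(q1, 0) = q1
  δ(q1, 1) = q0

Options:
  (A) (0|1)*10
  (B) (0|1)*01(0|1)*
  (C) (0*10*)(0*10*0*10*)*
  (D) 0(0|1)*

Check each option against the DFA on short strings; one disagreement eliminates an option:
  (A) (0|1)*10: on '1' the DFA goes q0 → q1 and accepts (q1 ∈ Accept), but the regex does not match it → eliminate
  (B) (0|1)*01(0|1)*: on '1' the DFA goes q0 → q1 and accepts (q1 ∈ Accept), but the regex does not match it → eliminate
  (C) (0*10*)(0*10*0*10*)*: agrees with the DFA on every string of length ≤ 6
  (D) 0(0|1)*: on '0' the DFA goes q0 → q0 and rejects (q0 ∉ Accept), but the regex matches it → eliminate
Only (C) is consistent with the DFA.
(C) (0*10*)(0*10*0*10*)*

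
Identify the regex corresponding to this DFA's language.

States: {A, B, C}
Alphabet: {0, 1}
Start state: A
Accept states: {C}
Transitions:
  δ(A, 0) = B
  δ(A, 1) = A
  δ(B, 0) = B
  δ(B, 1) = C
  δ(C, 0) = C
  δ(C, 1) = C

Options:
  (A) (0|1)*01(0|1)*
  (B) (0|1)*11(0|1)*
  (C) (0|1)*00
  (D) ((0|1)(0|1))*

Check each option against the DFA on short strings; one disagreement eliminates an option:
  (A) (0|1)*01(0|1)*: agrees with the DFA on every string of length ≤ 6
  (B) (0|1)*11(0|1)*: on '01' the DFA goes A → B → C and accepts (C ∈ Accept), but the regex does not match it → eliminate
  (C) (0|1)*00: on '00' the DFA goes A → B → B and rejects (B ∉ Accept), but the regex matches it → eliminate
  (D) ((0|1)(0|1))*: on ε the DFA stays in A and rejects (A ∉ Accept), but the regex matches it → eliminate
Only (A) is consistent with the DFA.
(A) (0|1)*01(0|1)*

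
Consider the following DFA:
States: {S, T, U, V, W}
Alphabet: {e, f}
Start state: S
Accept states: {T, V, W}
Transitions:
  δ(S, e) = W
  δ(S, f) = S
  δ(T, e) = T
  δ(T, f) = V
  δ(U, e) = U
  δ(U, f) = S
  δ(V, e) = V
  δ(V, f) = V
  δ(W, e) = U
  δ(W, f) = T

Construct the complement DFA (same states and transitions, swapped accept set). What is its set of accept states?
Complement accept states = All states \ Original accept states
= {S, T, U, V, W} \ {T, V, W}
{S, U}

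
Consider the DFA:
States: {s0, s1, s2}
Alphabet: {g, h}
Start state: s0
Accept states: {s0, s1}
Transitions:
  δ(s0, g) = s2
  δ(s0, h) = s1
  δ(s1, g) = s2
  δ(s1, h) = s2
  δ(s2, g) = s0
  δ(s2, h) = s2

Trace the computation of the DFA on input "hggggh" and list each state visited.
read 'h': s0 → s1
  read 'g': s1 → s2
  read 'g': s2 → s0
  read 'g': s0 → s2
  read 'g': s2 → s0
  read 'h': s0 → s1
s0 -> s1 -> s2 -> s0 -> s2 -> s0 -> s1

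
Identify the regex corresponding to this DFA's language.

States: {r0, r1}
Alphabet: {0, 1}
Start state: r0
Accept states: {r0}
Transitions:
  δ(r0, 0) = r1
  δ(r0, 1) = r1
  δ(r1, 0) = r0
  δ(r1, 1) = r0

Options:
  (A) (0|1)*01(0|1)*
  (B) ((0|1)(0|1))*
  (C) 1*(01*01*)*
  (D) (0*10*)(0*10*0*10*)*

Check each option against the DFA on short strings; one disagreement eliminates an option:
  (A) (0|1)*01(0|1)*: on ε the DFA stays in r0 and accepts (r0 ∈ Accept), but the regex does not match it → eliminate
  (B) ((0|1)(0|1))*: agrees with the DFA on every string of length ≤ 6
  (C) 1*(01*01*)*: on '1' the DFA goes r0 → r1 and rejects (r1 ∉ Accept), but the regex matches it → eliminate
  (D) (0*10*)(0*10*0*10*)*: on ε the DFA stays in r0 and accepts (r0 ∈ Accept), but the regex does not match it → eliminate
Only (B) is consistent with the DFA.
(B) ((0|1)(0|1))*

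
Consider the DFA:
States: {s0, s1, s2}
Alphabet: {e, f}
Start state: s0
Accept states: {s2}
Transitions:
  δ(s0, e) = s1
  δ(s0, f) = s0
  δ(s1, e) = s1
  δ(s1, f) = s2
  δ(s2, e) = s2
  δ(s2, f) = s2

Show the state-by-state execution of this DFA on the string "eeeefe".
read 'e': s0 → s1
  read 'e': s1 → s1
  read 'e': s1 → s1
  read 'e': s1 → s1
  read 'f': s1 → s2
  read 'e': s2 → s2
s0 -> s1 -> s1 -> s1 -> s1 -> s2 -> s2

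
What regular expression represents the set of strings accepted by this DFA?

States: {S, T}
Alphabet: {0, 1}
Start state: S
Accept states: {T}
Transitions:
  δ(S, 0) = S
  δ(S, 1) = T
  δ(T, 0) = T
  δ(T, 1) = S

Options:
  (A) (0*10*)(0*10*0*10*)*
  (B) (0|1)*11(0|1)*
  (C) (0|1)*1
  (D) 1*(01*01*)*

Check each option against the DFA on short strings; one disagreement eliminates an option:
  (A) (0*10*)(0*10*0*10*)*: agrees with the DFA on every string of length ≤ 6
  (B) (0|1)*11(0|1)*: on '1' the DFA goes S → T and accepts (T ∈ Accept), but the regex does not match it → eliminate
  (C) (0|1)*1: on '10' the DFA goes S → T → T and accepts (T ∈ Accept), but the regex does not match it → eliminate
  (D) 1*(01*01*)*: on ε the DFA stays in S and rejects (S ∉ Accept), but the regex matches it → eliminate
Only (A) is consistent with the DFA.
(A) (0*10*)(0*10*0*10*)*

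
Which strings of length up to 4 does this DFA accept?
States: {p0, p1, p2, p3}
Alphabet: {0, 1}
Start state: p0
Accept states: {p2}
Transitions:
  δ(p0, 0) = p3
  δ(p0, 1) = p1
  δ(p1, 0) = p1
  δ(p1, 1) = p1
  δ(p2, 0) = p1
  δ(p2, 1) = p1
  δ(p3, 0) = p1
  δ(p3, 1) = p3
None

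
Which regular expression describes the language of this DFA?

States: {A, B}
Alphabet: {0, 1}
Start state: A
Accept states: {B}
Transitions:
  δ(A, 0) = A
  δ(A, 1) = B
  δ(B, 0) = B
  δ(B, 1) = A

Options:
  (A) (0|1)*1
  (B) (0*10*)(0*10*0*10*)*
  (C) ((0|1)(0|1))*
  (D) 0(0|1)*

Check each option against the DFA on short strings; one disagreement eliminates an option:
  (A) (0|1)*1: on '10' the DFA goes A → B → B and accepts (B ∈ Accept), but the regex does not match it → eliminate
  (B) (0*10*)(0*10*0*10*)*: agrees with the DFA on every string of length ≤ 6
  (C) ((0|1)(0|1))*: on ε the DFA stays in A and rejects (A ∉ Accept), but the regex matches it → eliminate
  (D) 0(0|1)*: on '0' the DFA goes A → A and rejects (A ∉ Accept), but the regex matches it → eliminate
Only (B) is consistent with the DFA.
(B) (0*10*)(0*10*0*10*)*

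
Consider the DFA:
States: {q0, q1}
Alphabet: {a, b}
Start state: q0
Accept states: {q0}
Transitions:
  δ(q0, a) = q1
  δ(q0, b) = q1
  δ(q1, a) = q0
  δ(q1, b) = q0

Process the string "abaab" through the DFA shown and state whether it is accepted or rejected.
Processing string "abaab":
  q0 --a--> q1
  q1 --b--> q0
  q0 --a--> q1
  q1 --a--> q0
  q0 --b--> q1
Final state: q1
Accept states: {q0}
No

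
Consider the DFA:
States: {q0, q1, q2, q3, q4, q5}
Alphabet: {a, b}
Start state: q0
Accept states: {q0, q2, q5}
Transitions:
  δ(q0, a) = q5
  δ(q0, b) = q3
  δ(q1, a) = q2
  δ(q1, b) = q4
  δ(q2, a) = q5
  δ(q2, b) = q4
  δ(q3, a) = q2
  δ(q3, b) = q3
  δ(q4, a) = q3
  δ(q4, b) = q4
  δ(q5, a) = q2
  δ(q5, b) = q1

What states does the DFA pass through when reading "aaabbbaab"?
read 'a': q0 → q5
  read 'a': q5 → q2
  read 'a': q2 → q5
  read 'b': q5 → q1
  read 'b': q1 → q4
  read 'b': q4 → q4
  read 'a': q4 → q3
  read 'a': q3 → q2
  read 'b': q2 → q4
q0 -> q5 -> q2 -> q5 -> q1 -> q4 -> q4 -> q3 -> q2 -> q4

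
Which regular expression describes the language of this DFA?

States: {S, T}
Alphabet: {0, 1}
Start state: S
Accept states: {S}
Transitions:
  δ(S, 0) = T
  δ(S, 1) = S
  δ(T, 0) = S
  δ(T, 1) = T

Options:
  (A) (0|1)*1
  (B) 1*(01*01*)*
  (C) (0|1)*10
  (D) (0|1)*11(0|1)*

Check each option against the DFA on short strings; one disagreement eliminates an option:
  (A) (0|1)*1: on ε the DFA stays in S and accepts (S ∈ Accept), but the regex does not match it → eliminate
  (B) 1*(01*01*)*: agrees with the DFA on every string of length ≤ 6
  (C) (0|1)*10: on ε the DFA stays in S and accepts (S ∈ Accept), but the regex does not match it → eliminate
  (D) (0|1)*11(0|1)*: on ε the DFA stays in S and accepts (S ∈ Accept), but the regex does not match it → eliminate
Only (B) is consistent with the DFA.
(B) 1*(01*01*)*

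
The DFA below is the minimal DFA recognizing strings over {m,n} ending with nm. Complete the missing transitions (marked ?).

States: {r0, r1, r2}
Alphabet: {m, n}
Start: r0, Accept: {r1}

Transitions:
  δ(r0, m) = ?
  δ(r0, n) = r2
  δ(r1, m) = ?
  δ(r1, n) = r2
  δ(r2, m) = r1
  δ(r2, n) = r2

From the language and accept set, identify what each state tracks — r0: no suffix match; r1: suffix is nm; r2: one trailing n.
Each missing δ(q, a) is the state matching the new tracked value after reading a.
δ(r0, m) = r0; δ(r1, m) = r0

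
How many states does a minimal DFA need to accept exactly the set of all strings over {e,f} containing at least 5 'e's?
By Myhill–Nerode, count the distinguishable equivalence classes: 6 classes — having seen 0, 1, …, 4, or ≥5 copies of 'e'; any two classes i < j (j ≤ 5) are distinguished by the string e^(5−j), which takes class j to 5 copies (accepted) but leaves class i below 5 (rejected).
6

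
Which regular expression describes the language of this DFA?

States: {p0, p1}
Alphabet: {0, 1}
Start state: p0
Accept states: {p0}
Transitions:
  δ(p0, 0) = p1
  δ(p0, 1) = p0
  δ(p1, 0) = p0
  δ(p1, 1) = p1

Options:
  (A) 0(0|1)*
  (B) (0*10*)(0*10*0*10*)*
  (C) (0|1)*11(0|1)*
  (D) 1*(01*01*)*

Check each option against the DFA on short strings; one disagreement eliminates an option:
  (A) 0(0|1)*: on ε the DFA stays in p0 and accepts (p0 ∈ Accept), but the regex does not match it → eliminate
  (B) (0*10*)(0*10*0*10*)*: on ε the DFA stays in p0 and accepts (p0 ∈ Accept), but the regex does not match it → eliminate
  (C) (0|1)*11(0|1)*: on ε the DFA stays in p0 and accepts (p0 ∈ Accept), but the regex does not match it → eliminate
  (D) 1*(01*01*)*: agrees with the DFA on every string of length ≤ 6
Only (D) is consistent with the DFA.
(D) 1*(01*01*)*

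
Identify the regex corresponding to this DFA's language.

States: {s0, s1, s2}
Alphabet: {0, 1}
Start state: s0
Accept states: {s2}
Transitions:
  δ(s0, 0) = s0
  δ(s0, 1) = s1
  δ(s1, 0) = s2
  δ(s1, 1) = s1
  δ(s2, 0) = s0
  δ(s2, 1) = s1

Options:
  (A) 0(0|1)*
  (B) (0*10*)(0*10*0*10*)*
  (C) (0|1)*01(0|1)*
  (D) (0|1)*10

Check each option against the DFA on short strings; one disagreement eliminates an option:
  (A) 0(0|1)*: on '0' the DFA goes s0 → s0 and rejects (s0 ∉ Accept), but the regex matches it → eliminate
  (B) (0*10*)(0*10*0*10*)*: on '1' the DFA goes s0 → s1 and rejects (s1 ∉ Accept), but the regex matches it → eliminate
  (C) (0|1)*01(0|1)*: on '01' the DFA goes s0 → s0 → s1 and rejects (s1 ∉ Accept), but the regex matches it → eliminate
  (D) (0|1)*10: agrees with the DFA on every string of length ≤ 6
Only (D) is consistent with the DFA.
(D) (0|1)*10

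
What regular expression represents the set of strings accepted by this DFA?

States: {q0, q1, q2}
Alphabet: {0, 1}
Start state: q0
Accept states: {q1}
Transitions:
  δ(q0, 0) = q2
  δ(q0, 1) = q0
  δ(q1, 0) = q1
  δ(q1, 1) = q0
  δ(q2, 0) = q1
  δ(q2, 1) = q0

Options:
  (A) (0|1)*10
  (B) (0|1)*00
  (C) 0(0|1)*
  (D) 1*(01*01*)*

Check each option against the DFA on short strings; one disagreement eliminates an option:
  (A) (0|1)*10: on '00' the DFA goes q0 → q2 → q1 and accepts (q1 ∈ Accept), but the regex does not match it → eliminate
  (B) (0|1)*00: agrees with the DFA on every string of length ≤ 6
  (C) 0(0|1)*: on '0' the DFA goes q0 → q2 and rejects (q2 ∉ Accept), but the regex matches it → eliminate
  (D) 1*(01*01*)*: on ε the DFA stays in q0 and rejects (q0 ∉ Accept), but the regex matches it → eliminate
Only (B) is consistent with the DFA.
(B) (0|1)*00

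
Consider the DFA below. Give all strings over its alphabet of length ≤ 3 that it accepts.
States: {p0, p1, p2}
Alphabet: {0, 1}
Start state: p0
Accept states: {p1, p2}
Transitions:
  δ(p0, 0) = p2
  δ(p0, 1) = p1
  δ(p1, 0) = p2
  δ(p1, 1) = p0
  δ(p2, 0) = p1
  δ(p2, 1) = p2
0, 1, 00, 01, 10, 000, 010, 011, 100, 101, 110, 111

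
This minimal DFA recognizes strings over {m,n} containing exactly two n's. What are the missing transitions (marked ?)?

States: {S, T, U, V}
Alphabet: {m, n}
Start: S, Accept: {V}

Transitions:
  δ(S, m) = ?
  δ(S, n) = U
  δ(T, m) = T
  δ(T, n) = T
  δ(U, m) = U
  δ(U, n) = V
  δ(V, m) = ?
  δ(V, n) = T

From the language and accept set, identify what each state tracks — S: zero n's; T: ≥ three n's (dead); U: one n; V: two n's.
Each missing δ(q, a) is the state matching the new tracked value after reading a.
δ(S, m) = S; δ(V, m) = V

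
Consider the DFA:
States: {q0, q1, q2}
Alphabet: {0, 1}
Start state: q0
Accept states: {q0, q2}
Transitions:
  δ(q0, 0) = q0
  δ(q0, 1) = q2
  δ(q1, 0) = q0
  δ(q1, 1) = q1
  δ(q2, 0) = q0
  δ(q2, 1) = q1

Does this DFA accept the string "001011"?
Processing string "001011":
  q0 --0--> q0
  q0 --0--> q0
  q0 --1--> q2
  q2 --0--> q0
  q0 --1--> q2
  q2 --1--> q1
Final state: q1
Accept states: {q0, q2}
No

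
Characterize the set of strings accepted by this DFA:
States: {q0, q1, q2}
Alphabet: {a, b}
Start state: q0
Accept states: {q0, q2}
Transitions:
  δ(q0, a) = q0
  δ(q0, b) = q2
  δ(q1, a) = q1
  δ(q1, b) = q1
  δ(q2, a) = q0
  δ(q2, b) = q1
Testing a few strings:
  'ab' → accept
  'abab' → accept
  'baba' → accept
  'aab' → accept
State roles: q0=last symbol not b (ok); q1=saw bb (dead); q2=last symbol b (ok)
All strings over {a,b} with no two consecutive b's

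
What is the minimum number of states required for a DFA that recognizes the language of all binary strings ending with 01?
By Myhill–Nerode, count the distinguishable equivalence classes: 3 classes — one per longest suffix of the input that is a prefix of '01' (lengths 0 through 2); only the length-2 class is accepting.
3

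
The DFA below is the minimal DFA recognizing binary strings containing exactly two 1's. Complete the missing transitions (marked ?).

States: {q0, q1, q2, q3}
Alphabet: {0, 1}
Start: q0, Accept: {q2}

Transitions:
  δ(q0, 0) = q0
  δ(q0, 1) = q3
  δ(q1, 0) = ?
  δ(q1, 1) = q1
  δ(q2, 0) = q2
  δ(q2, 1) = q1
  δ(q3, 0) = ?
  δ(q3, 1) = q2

From the language and accept set, identify what each state tracks — q0: zero 1's; q1: ≥ three 1's (dead); q2: two 1's; q3: one 1.
Each missing δ(q, a) is the state matching the new tracked value after reading a.
δ(q1, 0) = q1; δ(q3, 0) = q3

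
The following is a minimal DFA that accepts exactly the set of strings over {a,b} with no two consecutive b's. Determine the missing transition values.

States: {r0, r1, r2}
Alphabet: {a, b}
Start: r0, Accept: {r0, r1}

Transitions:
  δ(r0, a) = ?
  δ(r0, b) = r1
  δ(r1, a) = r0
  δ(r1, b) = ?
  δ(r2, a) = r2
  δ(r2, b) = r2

From the language and accept set, identify what each state tracks — r0: last symbol not b (ok); r1: last symbol b (ok); r2: saw bb (dead).
Each missing δ(q, a) is the state matching the new tracked value after reading a.
δ(r0, a) = r0; δ(r1, b) = r2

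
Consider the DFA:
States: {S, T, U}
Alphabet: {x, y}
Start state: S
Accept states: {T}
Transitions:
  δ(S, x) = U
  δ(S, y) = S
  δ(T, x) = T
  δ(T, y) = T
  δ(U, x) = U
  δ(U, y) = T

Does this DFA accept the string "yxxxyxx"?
Processing string "yxxxyxx":
  S --y--> S
  S --x--> U
  U --x--> U
  U --x--> U
  U --y--> T
  T --x--> T
  T --x--> T
Final state: T
Accept states: {T}
Yes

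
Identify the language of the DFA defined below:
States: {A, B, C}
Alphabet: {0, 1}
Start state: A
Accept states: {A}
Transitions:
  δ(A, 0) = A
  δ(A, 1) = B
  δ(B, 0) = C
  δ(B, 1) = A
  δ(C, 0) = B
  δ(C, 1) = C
Testing a few strings:
  '1100' → accept
  '10' → reject
  '0' → accept
  '0110' → accept
State roles: A=value ≡ 0 (mod 3); B=value ≡ 1 (mod 3); C=value ≡ 2 (mod 3)
All binary strings representing a multiple of 3 (read in base 2; leading zeros allowed and ε counts as 0)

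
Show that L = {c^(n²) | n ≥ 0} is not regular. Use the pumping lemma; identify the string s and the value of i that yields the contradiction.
Assume L is regular with pumping length p. Idea: pumping adds a fixed amount, but gaps between consecutive squares grow.
Choose s = c^(p²) (length p² ≥ p). By the pumping lemma, s = xyz with |xy| ≤ p, |y| > 0, so |y| = k with 1 ≤ k ≤ p. Then |xy²z| = p²+k. Since p² < p²+k ≤ p²+p < (p+1)², the length p²+k lies strictly between consecutive squares, so it is not a perfect square and xy²z ∉ L.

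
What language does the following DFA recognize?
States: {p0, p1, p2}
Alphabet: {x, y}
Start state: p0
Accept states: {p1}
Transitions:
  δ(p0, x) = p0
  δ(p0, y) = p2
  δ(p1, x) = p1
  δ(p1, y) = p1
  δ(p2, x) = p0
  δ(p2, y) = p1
Testing a few strings:
  'xy' → reject
  'yxyy' → accept
  'x' → reject
  'xyyx' → accept
State roles: p0=no progress toward yy; p1=substring yy seen; p2=one trailing y
All strings over {x,y} containing the substring yy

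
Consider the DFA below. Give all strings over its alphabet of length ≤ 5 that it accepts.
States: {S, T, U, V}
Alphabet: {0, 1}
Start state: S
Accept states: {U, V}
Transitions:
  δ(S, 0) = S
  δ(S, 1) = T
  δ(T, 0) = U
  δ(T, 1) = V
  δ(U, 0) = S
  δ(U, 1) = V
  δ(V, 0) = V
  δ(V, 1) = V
10, 11, 010, 011, 101, 110, 111, 0010, 0011, 0101, 0110, 0111, 1010, 1011, 1100, 1101, 1110, 1111, 00010, 00011, 00101, 00110, 00111, 01010, 01011, 01100, 01101, 01110, 01111, 10010, 10011, 10100, 10101, 10110, 10111, 11000, 11001, 11010, 11011, 11100, 11101, 11110, 11111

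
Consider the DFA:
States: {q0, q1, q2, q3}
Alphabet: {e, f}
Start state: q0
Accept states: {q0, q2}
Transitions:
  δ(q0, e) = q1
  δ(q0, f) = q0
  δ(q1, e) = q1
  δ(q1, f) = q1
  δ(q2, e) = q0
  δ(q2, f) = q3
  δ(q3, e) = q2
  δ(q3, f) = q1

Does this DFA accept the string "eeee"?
Processing string "eeee":
  q0 --e--> q1
  q1 --e--> q1
  q1 --e--> q1
  q1 --e--> q1
Final state: q1
Accept states: {q0, q2}
No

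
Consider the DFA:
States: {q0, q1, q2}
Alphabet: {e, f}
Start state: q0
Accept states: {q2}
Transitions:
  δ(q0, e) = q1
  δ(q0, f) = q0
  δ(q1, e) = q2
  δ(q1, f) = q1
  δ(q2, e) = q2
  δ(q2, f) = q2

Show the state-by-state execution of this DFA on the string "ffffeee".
read 'f': q0 → q0
  read 'f': q0 → q0
  read 'f': q0 → q0
  read 'f': q0 → q0
  read 'e': q0 → q1
  read 'e': q1 → q2
  read 'e': q2 → q2
q0 -> q0 -> q0 -> q0 -> q0 -> q1 -> q2 -> q2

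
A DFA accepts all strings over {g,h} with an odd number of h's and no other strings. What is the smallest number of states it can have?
By Myhill–Nerode, count the distinguishable equivalence classes: two classes — parity of the count of h's.
2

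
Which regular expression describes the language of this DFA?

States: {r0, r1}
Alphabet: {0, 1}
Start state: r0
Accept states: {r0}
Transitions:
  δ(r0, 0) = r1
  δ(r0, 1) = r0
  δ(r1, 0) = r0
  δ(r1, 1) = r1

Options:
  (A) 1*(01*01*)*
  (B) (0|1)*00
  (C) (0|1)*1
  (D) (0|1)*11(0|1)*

Check each option against the DFA on short strings; one disagreement eliminates an option:
  (A) 1*(01*01*)*: agrees with the DFA on every string of length ≤ 6
  (B) (0|1)*00: on ε the DFA stays in r0 and accepts (r0 ∈ Accept), but the regex does not match it → eliminate
  (C) (0|1)*1: on ε the DFA stays in r0 and accepts (r0 ∈ Accept), but the regex does not match it → eliminate
  (D) (0|1)*11(0|1)*: on ε the DFA stays in r0 and accepts (r0 ∈ Accept), but the regex does not match it → eliminate
Only (A) is consistent with the DFA.
(A) 1*(01*01*)*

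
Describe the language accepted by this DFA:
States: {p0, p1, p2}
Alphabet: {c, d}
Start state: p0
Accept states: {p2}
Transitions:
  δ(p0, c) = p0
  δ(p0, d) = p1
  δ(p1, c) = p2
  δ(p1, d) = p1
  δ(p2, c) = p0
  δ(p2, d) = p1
Testing a few strings:
  'cccd' → reject
  'cd' → reject
  'c' → reject
  'cdc' → accept
State roles: p0=no suffix match; p1=one trailing d; p2=suffix is dc
All strings over {c,d} ending with dc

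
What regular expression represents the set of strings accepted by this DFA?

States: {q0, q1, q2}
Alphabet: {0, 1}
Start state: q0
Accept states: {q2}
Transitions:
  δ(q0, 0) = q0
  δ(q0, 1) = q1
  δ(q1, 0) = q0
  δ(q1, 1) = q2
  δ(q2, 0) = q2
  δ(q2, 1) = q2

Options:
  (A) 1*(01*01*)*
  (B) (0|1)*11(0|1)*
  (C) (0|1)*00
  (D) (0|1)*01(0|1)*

Check each option against the DFA on short strings; one disagreement eliminates an option:
  (A) 1*(01*01*)*: on ε the DFA stays in q0 and rejects (q0 ∉ Accept), but the regex matches it → eliminate
  (B) (0|1)*11(0|1)*: agrees with the DFA on every string of length ≤ 6
  (C) (0|1)*00: on '00' the DFA goes q0 → q0 → q0 and rejects (q0 ∉ Accept), but the regex matches it → eliminate
  (D) (0|1)*01(0|1)*: on '01' the DFA goes q0 → q0 → q1 and rejects (q1 ∉ Accept), but the regex matches it → eliminate
Only (B) is consistent with the DFA.
(B) (0|1)*11(0|1)*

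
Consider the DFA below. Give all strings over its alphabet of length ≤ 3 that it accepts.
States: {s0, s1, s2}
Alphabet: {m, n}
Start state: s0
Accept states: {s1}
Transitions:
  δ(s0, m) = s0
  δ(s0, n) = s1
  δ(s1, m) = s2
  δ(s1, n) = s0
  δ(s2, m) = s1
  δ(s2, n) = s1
n, mn, mmn, nmm, nmn, nnn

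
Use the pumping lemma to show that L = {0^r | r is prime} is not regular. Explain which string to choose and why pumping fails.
Assume L is regular with pumping length p. Idea: pumping by a suitable count produces a composite length.
Let q be a prime with q ≥ p and choose s = 0^q ∈ L. By the pumping lemma, s = xyz with |xy| ≤ p, |y| = k ≥ 1. Take i = q+1: |xy^(q+1)z| = q + q·k = q(1+k). Since q ≥ 2 and 1+k ≥ 2, q(1+k) is composite, so xy^(q+1)z ∉ L.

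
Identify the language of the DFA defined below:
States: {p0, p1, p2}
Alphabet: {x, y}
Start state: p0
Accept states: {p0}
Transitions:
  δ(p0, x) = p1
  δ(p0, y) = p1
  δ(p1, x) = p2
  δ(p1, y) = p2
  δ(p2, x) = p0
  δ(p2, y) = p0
Testing a few strings:
  'yxy' → accept
  'yyxy' → reject
  'yy' → reject
  'xxyy' → reject
State roles: p0=length ≡ 0 (mod 3); p1=length ≡ 1 (mod 3); p2=length ≡ 2 (mod 3)
All strings over {x,y} whose length is a multiple of 3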